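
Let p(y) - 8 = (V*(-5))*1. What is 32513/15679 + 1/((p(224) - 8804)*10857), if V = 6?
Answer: 3115521859787/1502422645878 ≈ 2.0737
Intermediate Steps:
p(y) = -22 (p(y) = 8 + (6*(-5))*1 = 8 - 30*1 = 8 - 30 = -22)
32513/15679 + 1/((p(224) - 8804)*10857) = 32513/15679 + 1/(-22 - 8804*10857) = 32513*(1/15679) + (1/10857)/(-8826) = 32513/15679 - 1/8826*1/10857 = 32513/15679 - 1/95823882 = 3115521859787/1502422645878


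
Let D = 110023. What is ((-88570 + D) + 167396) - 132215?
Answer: 56634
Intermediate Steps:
((-88570 + D) + 167396) - 132215 = ((-88570 + 110023) + 167396) - 132215 = (21453 + 167396) - 132215 = 188849 - 132215 = 56634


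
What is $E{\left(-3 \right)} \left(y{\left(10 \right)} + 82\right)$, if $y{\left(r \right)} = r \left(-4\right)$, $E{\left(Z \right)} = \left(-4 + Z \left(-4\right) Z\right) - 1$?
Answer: $-1722$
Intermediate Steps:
$E{\left(Z \right)} = -5 - 4 Z^{2}$ ($E{\left(Z \right)} = \left(-4 + - 4 Z Z\right) - 1 = \left(-4 - 4 Z^{2}\right) - 1 = -5 - 4 Z^{2}$)
$y{\left(r \right)} = - 4 r$
$E{\left(-3 \right)} \left(y{\left(10 \right)} + 82\right) = \left(-5 - 4 \left(-3\right)^{2}\right) \left(\left(-4\right) 10 + 82\right) = \left(-5 - 36\right) \left(-40 + 82\right) = \left(-5 - 36\right) 42 = \left(-41\right) 42 = -1722$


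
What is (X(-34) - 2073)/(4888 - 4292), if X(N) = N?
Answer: -2107/596 ≈ -3.5352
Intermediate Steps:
(X(-34) - 2073)/(4888 - 4292) = (-34 - 2073)/(4888 - 4292) = -2107/596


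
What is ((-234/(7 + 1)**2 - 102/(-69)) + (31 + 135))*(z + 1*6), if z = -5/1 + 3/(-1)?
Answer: -120573/368 ≈ -327.64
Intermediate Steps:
z = -8 (z = -5*1 + 3*(-1) = -5 - 3 = -8)
((-234/(7 + 1)**2 - 102/(-69)) + (31 + 135))*(z + 1*6) = ((-234/(7 + 1)**2 - 102/(-69)) + (31 + 135))*(-8 + 1*6) = ((-234/(8**2) - 102*(-1/69)) + 166)*(-8 + 6) = ((-234/64 + 34/23) + 166)*(-2) = ((-234*1/64 + 34/23) + 166)*(-2) = ((-117/32 + 34/23) + 166)*(-2) = (-1603/736 + 166)*(-2) = (120573/736)*(-2) = -120573/368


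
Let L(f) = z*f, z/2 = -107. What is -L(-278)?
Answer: -59492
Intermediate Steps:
z = -214 (z = 2*(-107) = -214)
L(f) = -214*f
-L(-278) = -(-214)*(-278) = -1*59492 = -59492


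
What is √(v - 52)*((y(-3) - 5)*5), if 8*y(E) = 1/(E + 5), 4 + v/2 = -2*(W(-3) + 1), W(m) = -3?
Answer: -395*I*√13/8 ≈ -178.02*I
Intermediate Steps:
v = 0 (v = -8 + 2*(-2*(-3 + 1)) = -8 + 2*(-2*(-2)) = -8 + 2*4 = -8 + 8 = 0)
y(E) = 1/(8*(5 + E)) (y(E) = 1/(8*(E + 5)) = 1/(8*(5 + E)))
√(v - 52)*((y(-3) - 5)*5) = √(0 - 52)*((1/(8*(5 - 3)) - 5)*5) = √(-52)*(((⅛)/2 - 5)*5) = (2*I*√13)*(((⅛)*(½) - 5)*5) = (2*I*√13)*((1/16 - 5)*5) = (2*I*√13)*(-79/16*5) = (2*I*√13)*(-395/16) = -395*I*√13/8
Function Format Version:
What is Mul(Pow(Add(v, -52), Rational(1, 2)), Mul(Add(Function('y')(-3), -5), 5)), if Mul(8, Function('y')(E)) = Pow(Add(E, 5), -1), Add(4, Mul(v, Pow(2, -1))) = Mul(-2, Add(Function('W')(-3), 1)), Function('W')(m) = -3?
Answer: Mul(Rational(-395, 8), I, Pow(13, Rational(1, 2))) ≈ Mul(-178.02, I)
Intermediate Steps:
v = 0 (v = Add(-8, Mul(2, Mul(-2, Add(-3, 1)))) = Add(-8, Mul(2, Mul(-2, -2))) = Add(-8, Mul(2, 4)) = Add(-8, 8) = 0)
Function('y')(E) = Mul(Rational(1, 8), Pow(Add(5, E), -1)) (Function('y')(E) = Mul(Rational(1, 8), Pow(Add(E, 5), -1)) = Mul(Rational(1, 8), Pow(Add(5, E), -1)))
Mul(Pow(Add(v, -52), Rational(1, 2)), Mul(Add(Function('y')(-3), -5), 5)) = Mul(Pow(Add(0, -52), Rational(1, 2)), Mul(Add(Mul(Rational(1, 8), Pow(Add(5, -3), -1)), -5), 5)) = Mul(Pow(-52, Rational(1, 2)), Mul(Add(Mul(Rational(1, 8), Pow(2, -1)), -5), 5)) = Mul(Mul(2, I, Pow(13, Rational(1, 2))), Mul(Add(Mul(Rational(1, 8), Rational(1, 2)), -5), 5)) = Mul(Mul(2, I, Pow(13, Rational(1, 2))), Mul(Add(Rational(1, 16), -5), 5)) = Mul(Mul(2, I, Pow(13, Rational(1, 2))), Mul(Rational(-79, 16), 5)) = Mul(Mul(2, I, Pow(13, Rational(1, 2))), Rational(-395, 16)) = Mul(Rational(-395, 8), I, Pow(13, Rational(1, 2)))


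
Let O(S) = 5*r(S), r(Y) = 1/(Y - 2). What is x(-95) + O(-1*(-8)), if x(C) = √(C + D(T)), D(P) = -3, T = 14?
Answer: ⅚ + 7*I*√2 ≈ 0.83333 + 9.8995*I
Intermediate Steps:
r(Y) = 1/(-2 + Y)
O(S) = 5/(-2 + S)
x(C) = √(-3 + C) (x(C) = √(C - 3) = √(-3 + C))
x(-95) + O(-1*(-8)) = √(-3 - 95) + 5/(-2 - 1*(-8)) = √(-98) + 5/(-2 + 8) = 7*I*√2 + 5/6 = 7*I*√2 + 5*(⅙) = 7*I*√2 + ⅚ = ⅚ + 7*I*√2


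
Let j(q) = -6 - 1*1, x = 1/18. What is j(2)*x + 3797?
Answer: 68339/18 ≈ 3796.6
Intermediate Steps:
x = 1/18 ≈ 0.055556
j(q) = -7 (j(q) = -6 - 1 = -7)
j(2)*x + 3797 = -7*1/18 + 3797 = -7/18 + 3797 = 68339/18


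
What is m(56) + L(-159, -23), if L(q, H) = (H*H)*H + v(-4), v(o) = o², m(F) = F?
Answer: -12095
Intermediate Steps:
L(q, H) = 16 + H³ (L(q, H) = (H*H)*H + (-4)² = H²*H + 16 = H³ + 16 = 16 + H³)
m(56) + L(-159, -23) = 56 + (16 + (-23)³) = 56 + (16 - 12167) = 56 - 12151 = -12095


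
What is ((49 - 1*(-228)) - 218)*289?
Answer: 17051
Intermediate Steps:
((49 - 1*(-228)) - 218)*289 = ((49 + 228) - 218)*289 = (277 - 218)*289 = 59*289 = 17051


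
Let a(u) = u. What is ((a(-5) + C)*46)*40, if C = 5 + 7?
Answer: 12880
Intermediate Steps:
C = 12
((a(-5) + C)*46)*40 = ((-5 + 12)*46)*40 = (7*46)*40 = 322*40 = 12880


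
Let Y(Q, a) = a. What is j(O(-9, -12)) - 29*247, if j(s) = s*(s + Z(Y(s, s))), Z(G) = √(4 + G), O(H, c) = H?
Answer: -7082 - 9*I*√5 ≈ -7082.0 - 20.125*I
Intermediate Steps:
j(s) = s*(s + √(4 + s))
j(O(-9, -12)) - 29*247 = -9*(-9 + √(4 - 9)) - 29*247 = -9*(-9 + √(-5)) - 1*7163 = -9*(-9 + I*√5) - 7163 = (81 - 9*I*√5) - 7163 = -7082 - 9*I*√5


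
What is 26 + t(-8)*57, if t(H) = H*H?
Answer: 3674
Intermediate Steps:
t(H) = H**2
26 + t(-8)*57 = 26 + (-8)**2*57 = 26 + 64*57 = 26 + 3648 = 3674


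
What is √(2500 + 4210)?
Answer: √6710 ≈ 81.915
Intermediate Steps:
√(2500 + 4210) = √6710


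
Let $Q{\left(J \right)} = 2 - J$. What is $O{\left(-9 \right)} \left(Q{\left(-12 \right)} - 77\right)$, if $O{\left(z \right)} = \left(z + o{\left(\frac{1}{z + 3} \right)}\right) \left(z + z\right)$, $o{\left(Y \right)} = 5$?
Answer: $-4536$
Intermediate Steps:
$O{\left(z \right)} = 2 z \left(5 + z\right)$ ($O{\left(z \right)} = \left(z + 5\right) \left(z + z\right) = \left(5 + z\right) 2 z = 2 z \left(5 + z\right)$)
$O{\left(-9 \right)} \left(Q{\left(-12 \right)} - 77\right) = 2 \left(-9\right) \left(5 - 9\right) \left(\left(2 - -12\right) - 77\right) = 2 \left(-9\right) \left(-4\right) \left(\left(2 + 12\right) - 77\right) = 72 \left(14 - 77\right) = 72 \left(-63\right) = -4536$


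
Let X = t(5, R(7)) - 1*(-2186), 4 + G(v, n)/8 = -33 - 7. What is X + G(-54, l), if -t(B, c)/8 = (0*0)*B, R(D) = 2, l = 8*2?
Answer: 1834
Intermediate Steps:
l = 16
t(B, c) = 0 (t(B, c) = -8*0*0*B = -0*B = -8*0 = 0)
G(v, n) = -352 (G(v, n) = -32 + 8*(-33 - 7) = -32 + 8*(-40) = -32 - 320 = -352)
X = 2186 (X = 0 - 1*(-2186) = 0 + 2186 = 2186)
X + G(-54, l) = 2186 - 352 = 1834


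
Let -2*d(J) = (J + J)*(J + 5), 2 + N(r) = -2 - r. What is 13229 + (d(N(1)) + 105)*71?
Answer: 20684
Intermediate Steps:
N(r) = -4 - r (N(r) = -2 + (-2 - r) = -4 - r)
d(J) = -J*(5 + J) (d(J) = -(J + J)*(J + 5)/2 = -2*J*(5 + J)/2 = -J*(5 + J))
13229 + (d(N(1)) + 105)*71 = 13229 + (-(-4 - 1*1)*(5 + (-4 - 1*1)) + 105)*71 = 13229 + (-(-4 - 1)*(5 + (-4 - 1)) + 105)*71 = 13229 + (-1*(-5)*(5 - 5) + 105)*71 = 13229 + (-1*(-5)*0 + 105)*71 = 13229 + (0 + 105)*71 = 13229 + 105*71 = 13229 + 7455 = 20684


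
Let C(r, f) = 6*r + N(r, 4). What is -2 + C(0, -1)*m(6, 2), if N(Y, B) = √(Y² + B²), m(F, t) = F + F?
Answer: 46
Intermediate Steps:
m(F, t) = 2*F
N(Y, B) = √(B² + Y²)
C(r, f) = √(16 + r²) + 6*r (C(r, f) = 6*r + √(4² + r²) = 6*r + √(16 + r²) = √(16 + r²) + 6*r)
-2 + C(0, -1)*m(6, 2) = -2 + (√(16 + 0²) + 6*0)*(2*6) = -2 + (√(16 + 0) + 0)*12 = -2 + (√16 + 0)*12 = -2 + (4 + 0)*12 = -2 + 4*12 = -2 + 48 = 46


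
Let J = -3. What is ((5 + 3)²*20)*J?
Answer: -3840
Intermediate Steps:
((5 + 3)²*20)*J = ((5 + 3)²*20)*(-3) = (8²*20)*(-3) = (64*20)*(-3) = 1280*(-3) = -3840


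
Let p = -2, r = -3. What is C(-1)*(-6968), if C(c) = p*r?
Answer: -41808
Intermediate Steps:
C(c) = 6 (C(c) = -2*(-3) = 6)
C(-1)*(-6968) = 6*(-6968) = -41808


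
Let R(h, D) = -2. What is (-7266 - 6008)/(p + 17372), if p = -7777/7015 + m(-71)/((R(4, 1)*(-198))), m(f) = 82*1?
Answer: -18437187780/24127934609 ≈ -0.76414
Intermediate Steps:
m(f) = 82
p = -1252231/1388970 (p = -7777/7015 + 82/((-2*(-198))) = -7777*1/7015 + 82/396 = -7777/7015 + 82*(1/396) = -7777/7015 + 41/198 = -1252231/1388970 ≈ -0.90155)
(-7266 - 6008)/(p + 17372) = (-7266 - 6008)/(-1252231/1388970 + 17372) = -13274/24127934609/1388970 = -13274*1388970/24127934609 = -18437187780/24127934609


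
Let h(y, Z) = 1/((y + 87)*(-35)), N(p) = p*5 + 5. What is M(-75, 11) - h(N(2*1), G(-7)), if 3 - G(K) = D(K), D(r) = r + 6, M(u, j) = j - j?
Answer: 1/3570 ≈ 0.00028011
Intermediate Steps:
M(u, j) = 0
D(r) = 6 + r
N(p) = 5 + 5*p (N(p) = 5*p + 5 = 5 + 5*p)
G(K) = -3 - K (G(K) = 3 - (6 + K) = 3 + (-6 - K) = -3 - K)
h(y, Z) = -1/(35*(87 + y)) (h(y, Z) = -1/35/(87 + y) = -1/(35*(87 + y)))
M(-75, 11) - h(N(2*1), G(-7)) = 0 - (-1)/(3045 + 35*(5 + 5*(2*1))) = 0 - (-1)/(3045 + 35*(5 + 5*2)) = 0 - (-1)/(3045 + 35*(5 + 10)) = 0 - (-1)/(3045 + 35*15) = 0 - (-1)/(3045 + 525) = 0 - (-1)/3570 = 0 - 1*(-1/3570) = 0 + 1/3570 = 1/3570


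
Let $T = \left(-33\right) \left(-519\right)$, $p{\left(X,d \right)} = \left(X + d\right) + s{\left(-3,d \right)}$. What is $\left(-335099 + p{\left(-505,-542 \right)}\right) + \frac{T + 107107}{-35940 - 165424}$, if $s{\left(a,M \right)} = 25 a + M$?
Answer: $- \frac{33906034483}{100682} \approx -3.3676 \cdot 10^{5}$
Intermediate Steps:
$s{\left(a,M \right)} = M + 25 a$
$p{\left(X,d \right)} = -75 + X + 2 d$ ($p{\left(X,d \right)} = \left(X + d\right) + \left(d + 25 \left(-3\right)\right) = \left(X + d\right) + \left(d - 75\right) = \left(X + d\right) + \left(-75 + d\right) = -75 + X + 2 d$)
$T = 17127$
$\left(-335099 + p{\left(-505,-542 \right)}\right) + \frac{T + 107107}{-35940 - 165424} = \left(-335099 - 1664\right) + \frac{17127 + 107107}{-35940 - 165424} = \left(-335099 - 1664\right) + \frac{124234}{-201364} = \left(-335099 - 1664\right) + 124234 \left(- \frac{1}{201364}\right) = -336763 - \frac{62117}{100682} = - \frac{33906034483}{100682}$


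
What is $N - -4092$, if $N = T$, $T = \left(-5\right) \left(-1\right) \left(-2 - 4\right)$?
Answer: $4062$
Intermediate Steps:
$T = -30$ ($T = 5 \left(-6\right) = -30$)
$N = -30$
$N - -4092 = -30 - -4092 = -30 + 4092 = 4062$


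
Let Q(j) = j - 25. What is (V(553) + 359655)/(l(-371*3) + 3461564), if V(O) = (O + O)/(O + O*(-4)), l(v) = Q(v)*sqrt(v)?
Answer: 933724869533/8987900032551 + 613929947*I*sqrt(1113)/17975800065102 ≈ 0.10389 + 0.0011394*I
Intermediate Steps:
Q(j) = -25 + j
l(v) = sqrt(v)*(-25 + v) (l(v) = (-25 + v)*sqrt(v) = sqrt(v)*(-25 + v))
V(O) = -2/3 (V(O) = (2*O)/(O - 4*O) = (2*O)/((-3*O)) = (2*O)*(-1/(3*O)) = -2/3)
(V(553) + 359655)/(l(-371*3) + 3461564) = (-2/3 + 359655)/(sqrt(-371*3)*(-25 - 371*3) + 3461564) = 1078963/(3*(sqrt(-1113)*(-25 - 1113) + 3461564)) = 1078963/(3*((I*sqrt(1113))*(-1138) + 3461564)) = 1078963/(3*(-1138*I*sqrt(1113) + 3461564)) = 1078963/(3*(3461564 - 1138*I*sqrt(1113)))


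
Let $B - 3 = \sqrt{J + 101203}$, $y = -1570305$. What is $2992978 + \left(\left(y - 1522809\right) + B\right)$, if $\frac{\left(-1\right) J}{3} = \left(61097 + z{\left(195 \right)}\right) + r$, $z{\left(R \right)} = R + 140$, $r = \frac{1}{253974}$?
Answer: $-100133 + \frac{i \sqrt{595525616954310}}{84658} \approx -1.0013 \cdot 10^{5} + 288.26 i$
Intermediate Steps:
$r = \frac{1}{253974} \approx 3.9374 \cdot 10^{-6}$
$z{\left(R \right)} = 140 + R$
$J = - \frac{15602130769}{84658}$ ($J = - 3 \left(\left(61097 + \left(140 + 195\right)\right) + \frac{1}{253974}\right) = - 3 \left(\left(61097 + 335\right) + \frac{1}{253974}\right) = - 3 \left(61432 + \frac{1}{253974}\right) = \left(-3\right) \frac{15602130769}{253974} = - \frac{15602130769}{84658} \approx -1.843 \cdot 10^{5}$)
$B = 3 + \frac{i \sqrt{595525616954310}}{84658}$ ($B = 3 + \sqrt{- \frac{15602130769}{84658} + 101203} = 3 + \sqrt{- \frac{7034487195}{84658}} = 3 + \frac{i \sqrt{595525616954310}}{84658} \approx 3.0 + 288.26 i$)
$2992978 + \left(\left(y - 1522809\right) + B\right) = 2992978 + \left(\left(-1570305 - 1522809\right) + \left(3 + \frac{i \sqrt{595525616954310}}{84658}\right)\right) = 2992978 - \left(3093111 - \frac{i \sqrt{595525616954310}}{84658}\right) = -100133 + \frac{i \sqrt{595525616954310}}{84658}$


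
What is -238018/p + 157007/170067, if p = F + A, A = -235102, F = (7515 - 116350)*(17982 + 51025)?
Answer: 1179259128969835/1277307241990449 ≈ 0.92324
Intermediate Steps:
F = -7510376845 (F = -108835*69007 = -7510376845)
p = -7510611947 (p = -7510376845 - 235102 = -7510611947)
-238018/p + 157007/170067 = -238018/(-7510611947) + 157007/170067 = -238018*(-1/7510611947) + 157007*(1/170067) = 238018/7510611947 + 157007/170067 = 1179259128969835/1277307241990449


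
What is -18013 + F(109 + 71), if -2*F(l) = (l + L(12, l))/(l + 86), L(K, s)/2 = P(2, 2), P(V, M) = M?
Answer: -2395775/133 ≈ -18013.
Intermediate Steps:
L(K, s) = 4 (L(K, s) = 2*2 = 4)
F(l) = -(4 + l)/(2*(86 + l)) (F(l) = -(l + 4)/(2*(l + 86)) = -(4 + l)/(2*(86 + l)))
-18013 + F(109 + 71) = -18013 + (-4 - (109 + 71))/(2*(86 + (109 + 71))) = -18013 + (-4 - 1*180)/(2*(86 + 180)) = -18013 + (1/2)*(-4 - 180)/266 = -18013 + (1/2)*(1/266)*(-184) = -18013 - 46/133 = -2395775/133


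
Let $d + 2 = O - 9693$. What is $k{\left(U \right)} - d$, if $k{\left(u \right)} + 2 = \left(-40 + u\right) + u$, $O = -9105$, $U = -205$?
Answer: $18348$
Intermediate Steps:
$k{\left(u \right)} = -42 + 2 u$ ($k{\left(u \right)} = -2 + \left(\left(-40 + u\right) + u\right) = -2 + \left(-40 + 2 u\right) = -42 + 2 u$)
$d = -18800$ ($d = -2 - 18798 = -18800$)
$k{\left(U \right)} - d = \left(-42 + 2 \left(-205\right)\right) - -18800 = \left(-42 - 410\right) + 18800 = -452 + 18800 = 18348$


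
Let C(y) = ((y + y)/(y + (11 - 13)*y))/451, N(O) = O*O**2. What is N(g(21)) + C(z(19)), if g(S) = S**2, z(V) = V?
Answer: 38680520569/451 ≈ 8.5766e+7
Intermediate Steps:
N(O) = O**3
C(y) = -2/451 (C(y) = ((2*y)/(y - 2*y))*(1/451) = ((2*y)/((-y)))*(1/451) = ((2*y)*(-1/y))*(1/451) = -2*1/451 = -2/451)
N(g(21)) + C(z(19)) = (21**2)**3 - 2/451 = 441**3 - 2/451 = 85766121 - 2/451 = 38680520569/451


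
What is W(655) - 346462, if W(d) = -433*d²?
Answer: -186114287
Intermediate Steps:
W(655) - 346462 = -433*655² - 346462 = -433*429025 - 346462 = -185767825 - 346462 = -186114287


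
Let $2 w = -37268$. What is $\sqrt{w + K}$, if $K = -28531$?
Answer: $i \sqrt{47165} \approx 217.18 i$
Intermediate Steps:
$w = -18634$ ($w = \frac{1}{2} \left(-37268\right) = -18634$)
$\sqrt{w + K} = \sqrt{-18634 - 28531} = \sqrt{-47165} = i \sqrt{47165}$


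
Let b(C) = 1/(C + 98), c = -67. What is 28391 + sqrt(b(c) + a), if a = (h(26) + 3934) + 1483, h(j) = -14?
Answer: 28391 + sqrt(5192314)/31 ≈ 28465.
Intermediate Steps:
b(C) = 1/(98 + C)
a = 5403 (a = (-14 + 3934) + 1483 = 3920 + 1483 = 5403)
28391 + sqrt(b(c) + a) = 28391 + sqrt(1/(98 - 67) + 5403) = 28391 + sqrt(1/31 + 5403) = 28391 + sqrt(167494/31) = 28391 + sqrt(5192314)/31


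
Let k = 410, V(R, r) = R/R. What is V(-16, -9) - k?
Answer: -409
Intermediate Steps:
V(R, r) = 1
V(-16, -9) - k = 1 - 1*410 = 1 - 410 = -409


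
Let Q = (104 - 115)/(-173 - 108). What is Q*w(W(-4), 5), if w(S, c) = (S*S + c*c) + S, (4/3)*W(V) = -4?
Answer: 341/281 ≈ 1.2135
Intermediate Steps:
W(V) = -3 (W(V) = (3/4)*(-4) = -3)
Q = 11/281 (Q = -11/(-281) = -11*(-1/281) = 11/281 ≈ 0.039146)
w(S, c) = S + S**2 + c**2 (w(S, c) = (S**2 + c**2) + S = S + S**2 + c**2)
Q*w(W(-4), 5) = 11*(-3 + (-3)**2 + 5**2)/281 = 11*(-3 + 9 + 25)/281 = (11/281)*31 = 341/281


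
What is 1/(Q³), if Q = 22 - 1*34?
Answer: -1/1728 ≈ -0.00057870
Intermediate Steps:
Q = -12 (Q = 22 - 34 = -12)
1/(Q³) = 1/((-12)³) = 1/(-1728) = -1/1728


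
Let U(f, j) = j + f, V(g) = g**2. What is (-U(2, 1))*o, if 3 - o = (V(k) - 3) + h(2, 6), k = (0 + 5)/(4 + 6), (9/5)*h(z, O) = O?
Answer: -29/4 ≈ -7.2500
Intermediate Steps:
h(z, O) = 5*O/9
k = 1/2 (k = 5/10 = 5*(1/10) = 1/2 ≈ 0.50000)
U(f, j) = f + j
o = 29/12 (o = 3 - (((1/2)**2 - 3) + (5/9)*6) = 3 - ((1/4 - 3) + 10/3) = 3 - (-11/4 + 10/3) = 3 - 1*7/12 = 3 - 7/12 = 29/12 ≈ 2.4167)
(-U(2, 1))*o = -(2 + 1)*(29/12) = -1*3*(29/12) = -3*29/12 = -29/4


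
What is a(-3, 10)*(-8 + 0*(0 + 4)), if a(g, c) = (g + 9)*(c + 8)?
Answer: -864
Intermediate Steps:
a(g, c) = (8 + c)*(9 + g) (a(g, c) = (9 + g)*(8 + c) = (8 + c)*(9 + g))
a(-3, 10)*(-8 + 0*(0 + 4)) = (72 + 8*(-3) + 9*10 + 10*(-3))*(-8 + 0*(0 + 4)) = (72 - 24 + 90 - 30)*(-8 + 0*4) = 108*(-8 + 0) = 108*(-8) = -864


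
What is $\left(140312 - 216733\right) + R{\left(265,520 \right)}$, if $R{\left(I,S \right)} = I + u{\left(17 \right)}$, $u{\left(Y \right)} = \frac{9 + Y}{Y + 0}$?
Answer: $- \frac{1294626}{17} \approx -76155.0$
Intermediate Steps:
$u{\left(Y \right)} = \frac{9 + Y}{Y}$
$R{\left(I,S \right)} = \frac{26}{17} + I$ ($R{\left(I,S \right)} = I + \frac{9 + 17}{17} = I + \frac{1}{17} \cdot 26 = I + \frac{26}{17} = \frac{26}{17} + I$)
$\left(140312 - 216733\right) + R{\left(265,520 \right)} = \left(140312 - 216733\right) + \left(\frac{26}{17} + 265\right) = \left(140312 - 216733\right) + \frac{4531}{17} = -76421 + \frac{4531}{17} = - \frac{1294626}{17}$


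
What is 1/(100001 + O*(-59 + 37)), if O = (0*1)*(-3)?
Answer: 1/100001 ≈ 9.9999e-6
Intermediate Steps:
O = 0 (O = 0*(-3) = 0)
1/(100001 + O*(-59 + 37)) = 1/(100001 + 0*(-59 + 37)) = 1/(100001 + 0*(-22)) = 1/(100001 + 0) = 1/100001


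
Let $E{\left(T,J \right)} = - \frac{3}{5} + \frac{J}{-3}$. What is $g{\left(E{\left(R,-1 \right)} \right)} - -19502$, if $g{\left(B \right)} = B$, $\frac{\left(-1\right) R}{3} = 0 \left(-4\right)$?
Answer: $\frac{292526}{15} \approx 19502.0$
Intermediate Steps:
$R = 0$ ($R = - 3 \cdot 0 \left(-4\right) = \left(-3\right) 0 = 0$)
$E{\left(T,J \right)} = - \frac{3}{5} - \frac{J}{3}$ ($E{\left(T,J \right)} = \left(-3\right) \frac{1}{5} + J \left(- \frac{1}{3}\right) = - \frac{3}{5} - \frac{J}{3}$)
$g{\left(E{\left(R,-1 \right)} \right)} - -19502 = \left(- \frac{3}{5} - - \frac{1}{3}\right) - -19502 = \left(- \frac{3}{5} + \frac{1}{3}\right) + 19502 = - \frac{4}{15} + 19502 = \frac{292526}{15}$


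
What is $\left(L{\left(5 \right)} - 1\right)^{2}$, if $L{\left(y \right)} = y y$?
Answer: $576$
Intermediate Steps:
$L{\left(y \right)} = y^{2}$
$\left(L{\left(5 \right)} - 1\right)^{2} = \left(5^{2} - 1\right)^{2} = \left(25 - 1\right)^{2} = 24^{2} = 576$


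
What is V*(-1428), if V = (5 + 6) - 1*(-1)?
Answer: -17136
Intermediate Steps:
V = 12 (V = 11 + 1 = 12)
V*(-1428) = 12*(-1428) = -17136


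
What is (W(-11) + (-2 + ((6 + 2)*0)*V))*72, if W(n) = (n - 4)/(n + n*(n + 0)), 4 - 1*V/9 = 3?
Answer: -1692/11 ≈ -153.82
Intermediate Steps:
V = 9 (V = 36 - 9*3 = 36 - 27 = 9)
W(n) = (-4 + n)/(n + n²) (W(n) = (-4 + n)/(n + n*n) = (-4 + n)/(n + n²))
(W(-11) + (-2 + ((6 + 2)*0)*V))*72 = ((-4 - 11)/((-11)*(1 - 11)) + (-2 + ((6 + 2)*0)*9))*72 = (-1/11*(-15)/(-10) + (-2 + (8*0)*9))*72 = (-1/11*(-⅒)*(-15) + (-2 + 0*9))*72 = (-3/22 + (-2 + 0))*72 = (-3/22 - 2)*72 = -47/22*72 = -1692/11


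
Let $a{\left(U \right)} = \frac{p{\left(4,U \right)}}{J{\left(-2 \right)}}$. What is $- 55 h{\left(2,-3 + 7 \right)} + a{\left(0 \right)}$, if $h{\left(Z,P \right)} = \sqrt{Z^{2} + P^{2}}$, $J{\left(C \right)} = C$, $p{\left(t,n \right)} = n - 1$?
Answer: $\frac{1}{2} - 110 \sqrt{5} \approx -245.47$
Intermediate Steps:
$p{\left(t,n \right)} = -1 + n$
$h{\left(Z,P \right)} = \sqrt{P^{2} + Z^{2}}$
$a{\left(U \right)} = \frac{1}{2} - \frac{U}{2}$ ($a{\left(U \right)} = \frac{-1 + U}{-2} = \left(-1 + U\right) \left(- \frac{1}{2}\right) = \frac{1}{2} - \frac{U}{2}$)
$- 55 h{\left(2,-3 + 7 \right)} + a{\left(0 \right)} = - 55 \sqrt{\left(-3 + 7\right)^{2} + 2^{2}} + \left(\frac{1}{2} - 0\right) = - 55 \sqrt{4^{2} + 4} + \left(\frac{1}{2} + 0\right) = - 55 \sqrt{16 + 4} + \frac{1}{2} = - 55 \sqrt{20} + \frac{1}{2} = - 55 \cdot 2 \sqrt{5} + \frac{1}{2} = - 110 \sqrt{5} + \frac{1}{2} = \frac{1}{2} - 110 \sqrt{5}$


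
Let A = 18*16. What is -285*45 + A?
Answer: -12537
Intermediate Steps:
A = 288
-285*45 + A = -285*45 + 288 = -12825 + 288 = -12537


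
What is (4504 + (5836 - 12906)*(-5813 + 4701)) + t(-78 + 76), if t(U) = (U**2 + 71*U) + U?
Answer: 7866204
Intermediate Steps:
t(U) = U**2 + 72*U
(4504 + (5836 - 12906)*(-5813 + 4701)) + t(-78 + 76) = (4504 + (5836 - 12906)*(-5813 + 4701)) + (-78 + 76)*(72 + (-78 + 76)) = (4504 - 7070*(-1112)) - 2*(72 - 2) = (4504 + 7861840) - 2*70 = 7866344 - 140 = 7866204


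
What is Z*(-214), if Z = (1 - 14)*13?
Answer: 36166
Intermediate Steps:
Z = -169 (Z = -13*13 = -169)
Z*(-214) = -169*(-214) = 36166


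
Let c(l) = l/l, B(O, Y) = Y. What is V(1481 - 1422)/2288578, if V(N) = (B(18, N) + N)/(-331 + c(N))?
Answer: -59/377615370 ≈ -1.5624e-7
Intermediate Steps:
c(l) = 1
V(N) = -N/165 (V(N) = (N + N)/(-331 + 1) = (2*N)/(-330) = (2*N)*(-1/330) = -N/165)
V(1481 - 1422)/2288578 = -(1481 - 1422)/165/2288578 = -1/165*59*(1/2288578) = -59/165*1/2288578 = -59/377615370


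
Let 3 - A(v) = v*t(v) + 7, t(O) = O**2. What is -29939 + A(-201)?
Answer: 8090658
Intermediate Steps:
A(v) = -4 - v**3 (A(v) = 3 - (v*v**2 + 7) = 3 - (v**3 + 7) = 3 - (7 + v**3) = 3 + (-7 - v**3) = -4 - v**3)
-29939 + A(-201) = -29939 + (-4 - 1*(-201)**3) = -29939 + (-4 - 1*(-8120601)) = -29939 + (-4 + 8120601) = -29939 + 8120597 = 8090658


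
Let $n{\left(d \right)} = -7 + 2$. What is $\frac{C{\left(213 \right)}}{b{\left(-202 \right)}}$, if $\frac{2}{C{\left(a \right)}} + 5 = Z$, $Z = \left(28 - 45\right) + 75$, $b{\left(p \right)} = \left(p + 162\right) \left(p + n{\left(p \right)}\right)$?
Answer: $\frac{1}{219420} \approx 4.5575 \cdot 10^{-6}$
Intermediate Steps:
$n{\left(d \right)} = -5$
$b{\left(p \right)} = \left(-5 + p\right) \left(162 + p\right)$ ($b{\left(p \right)} = \left(p + 162\right) \left(p - 5\right) = \left(162 + p\right) \left(-5 + p\right) = \left(-5 + p\right) \left(162 + p\right)$)
$Z = 58$ ($Z = -17 + 75 = 58$)
$C{\left(a \right)} = \frac{2}{53}$ ($C{\left(a \right)} = \frac{2}{-5 + 58} = \frac{2}{53}$)
$\frac{C{\left(213 \right)}}{b{\left(-202 \right)}} = \frac{2}{53 \left(-810 + \left(-202\right)^{2} + 157 \left(-202\right)\right)} = \frac{2}{53 \left(-810 + 40804 - 31714\right)} = \frac{2}{53 \cdot 8280} = \frac{2}{53} \cdot \frac{1}{8280} = \frac{1}{219420}$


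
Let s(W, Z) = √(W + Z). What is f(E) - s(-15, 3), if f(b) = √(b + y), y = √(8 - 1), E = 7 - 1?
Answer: √(6 + √7) - 2*I*√3 ≈ 2.9404 - 3.4641*I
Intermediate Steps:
E = 6
y = √7 ≈ 2.6458
f(b) = √(b + √7)
f(E) - s(-15, 3) = √(6 + √7) - √(-15 + 3) = √(6 + √7) - √(-12) = √(6 + √7) - 2*I*√3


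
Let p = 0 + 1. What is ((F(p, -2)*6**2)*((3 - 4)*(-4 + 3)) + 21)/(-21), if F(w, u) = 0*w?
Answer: -1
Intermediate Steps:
p = 1
F(w, u) = 0
((F(p, -2)*6**2)*((3 - 4)*(-4 + 3)) + 21)/(-21) = ((0*6**2)*((3 - 4)*(-4 + 3)) + 21)/(-21) = -((0*36)*(-1*(-1)) + 21)/21 = -(0*1 + 21)/21 = -(0 + 21)/21 = -1/21*21 = -1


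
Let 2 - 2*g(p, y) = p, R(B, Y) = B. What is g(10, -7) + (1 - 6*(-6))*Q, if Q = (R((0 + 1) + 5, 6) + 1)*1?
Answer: 255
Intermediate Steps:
g(p, y) = 1 - p/2
Q = 7 (Q = (((0 + 1) + 5) + 1)*1 = ((1 + 5) + 1)*1 = (6 + 1)*1 = 7*1 = 7)
g(10, -7) + (1 - 6*(-6))*Q = (1 - ½*10) + (1 - 6*(-6))*7 = (1 - 5) + (1 + 36)*7 = -4 + 37*7 = -4 + 259 = 255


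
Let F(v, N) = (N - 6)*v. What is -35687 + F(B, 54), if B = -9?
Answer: -36119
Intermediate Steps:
F(v, N) = v*(-6 + N) (F(v, N) = (-6 + N)*v = v*(-6 + N))
-35687 + F(B, 54) = -35687 - 9*(-6 + 54) = -35687 - 9*48 = -35687 - 432 = -36119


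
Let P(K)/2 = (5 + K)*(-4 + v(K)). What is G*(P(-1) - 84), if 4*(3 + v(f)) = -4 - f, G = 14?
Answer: -2044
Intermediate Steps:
v(f) = -4 - f/4 (v(f) = -3 + (-4 - f)/4 = -3 + (-1 - f/4) = -4 - f/4)
P(K) = 2*(-8 - K/4)*(5 + K) (P(K) = 2*((5 + K)*(-4 + (-4 - K/4))) = 2*((5 + K)*(-8 - K/4)) = 2*((-8 - K/4)*(5 + K)) = 2*(-8 - K/4)*(5 + K))
G*(P(-1) - 84) = 14*((-80 - 37/2*(-1) - ½*(-1)²) - 84) = 14*((-80 + 37/2 - ½*1) - 84) = 14*((-80 + 37/2 - ½) - 84) = 14*(-62 - 84) = 14*(-146) = -2044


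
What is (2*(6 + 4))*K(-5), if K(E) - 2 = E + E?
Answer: -160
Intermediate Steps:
K(E) = 2 + 2*E (K(E) = 2 + (E + E) = 2 + 2*E)
(2*(6 + 4))*K(-5) = (2*(6 + 4))*(2 + 2*(-5)) = (2*10)*(2 - 10) = 20*(-8) = -160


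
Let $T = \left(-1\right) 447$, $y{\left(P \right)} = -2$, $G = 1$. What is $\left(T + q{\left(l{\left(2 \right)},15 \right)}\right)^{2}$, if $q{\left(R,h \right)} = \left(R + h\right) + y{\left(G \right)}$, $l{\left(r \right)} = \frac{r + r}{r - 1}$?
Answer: $184900$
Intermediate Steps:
$l{\left(r \right)} = \frac{2 r}{-1 + r}$
$T = -447$
$q{\left(R,h \right)} = -2 + R + h$ ($q{\left(R,h \right)} = \left(R + h\right) - 2 = -2 + R + h$)
$\left(T + q{\left(l{\left(2 \right)},15 \right)}\right)^{2} = \left(-447 + \left(-2 + 2 \cdot 2 \frac{1}{-1 + 2} + 15\right)\right)^{2} = \left(-447 + \left(-2 + 2 \cdot 2 \cdot 1^{-1} + 15\right)\right)^{2} = \left(-447 + \left(-2 + 2 \cdot 2 \cdot 1 + 15\right)\right)^{2} = \left(-447 + \left(-2 + 4 + 15\right)\right)^{2} = \left(-447 + 17\right)^{2} = \left(-430\right)^{2} = 184900$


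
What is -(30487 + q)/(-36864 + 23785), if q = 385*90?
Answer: 65137/13079 ≈ 4.9803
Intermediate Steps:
q = 34650
-(30487 + q)/(-36864 + 23785) = -(30487 + 34650)/(-36864 + 23785) = -65137/(-13079) = -65137*(-1)/13079 = -1*(-65137/13079) = 65137/13079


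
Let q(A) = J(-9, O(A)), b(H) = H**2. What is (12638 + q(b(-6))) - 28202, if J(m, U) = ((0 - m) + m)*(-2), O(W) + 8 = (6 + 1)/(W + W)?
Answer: -15564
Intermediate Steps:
O(W) = -8 + 7/(2*W) (O(W) = -8 + (6 + 1)/(W + W) = -8 + 7/((2*W)) = -8 + 7*(1/(2*W)) = -8 + 7/(2*W))
J(m, U) = 0 (J(m, U) = (-m + m)*(-2) = 0*(-2) = 0)
q(A) = 0
(12638 + q(b(-6))) - 28202 = (12638 + 0) - 28202 = 12638 - 28202 = -15564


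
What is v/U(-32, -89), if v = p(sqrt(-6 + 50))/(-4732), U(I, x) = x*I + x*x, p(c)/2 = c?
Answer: -sqrt(11)/12739727 ≈ -2.6034e-7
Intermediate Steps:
p(c) = 2*c
U(I, x) = x**2 + I*x (U(I, x) = I*x + x**2 = x**2 + I*x)
v = -sqrt(11)/1183 (v = (2*sqrt(-6 + 50))/(-4732) = (2*sqrt(44))*(-1/4732) = (2*(2*sqrt(11)))*(-1/4732) = (4*sqrt(11))*(-1/4732) = -sqrt(11)/1183 ≈ -0.0028036)
v/U(-32, -89) = (-sqrt(11)/1183)/((-89*(-32 - 89))) = (-sqrt(11)/1183)/((-89*(-121))) = -sqrt(11)/1183/10769 = -sqrt(11)/1183*(1/10769) = -sqrt(11)/12739727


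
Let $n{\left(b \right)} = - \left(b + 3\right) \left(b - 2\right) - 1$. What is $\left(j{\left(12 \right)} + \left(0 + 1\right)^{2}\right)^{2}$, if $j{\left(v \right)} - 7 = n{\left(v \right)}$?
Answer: $20449$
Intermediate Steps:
$n{\left(b \right)} = -1 - \left(-2 + b\right) \left(3 + b\right)$ ($n{\left(b \right)} = - \left(3 + b\right) \left(-2 + b\right) - 1 = - \left(-2 + b\right) \left(3 + b\right) - 1 = -1 - \left(-2 + b\right) \left(3 + b\right)$)
$j{\left(v \right)} = 12 - v - v^{2}$ ($j{\left(v \right)} = 7 - \left(-5 + v + v^{2}\right) = 12 - v - v^{2}$)
$\left(j{\left(12 \right)} + \left(0 + 1\right)^{2}\right)^{2} = \left(\left(12 - 12 - 12^{2}\right) + \left(0 + 1\right)^{2}\right)^{2} = \left(\left(12 - 12 - 144\right) + 1^{2}\right)^{2} = \left(\left(12 - 12 - 144\right) + 1\right)^{2} = \left(-144 + 1\right)^{2} = \left(-143\right)^{2} = 20449$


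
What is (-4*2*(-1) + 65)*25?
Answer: 1825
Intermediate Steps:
(-4*2*(-1) + 65)*25 = (-8*(-1) + 65)*25 = (8 + 65)*25 = 73*25 = 1825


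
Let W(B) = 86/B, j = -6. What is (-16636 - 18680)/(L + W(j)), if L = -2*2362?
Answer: 105948/14215 ≈ 7.4533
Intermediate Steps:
L = -4724
(-16636 - 18680)/(L + W(j)) = (-16636 - 18680)/(-4724 + 86/(-6)) = -35316/(-4724 + 86*(-1/6)) = -35316/(-4724 - 43/3) = -35316/(-14215/3) = -35316*(-3/14215) = 105948/14215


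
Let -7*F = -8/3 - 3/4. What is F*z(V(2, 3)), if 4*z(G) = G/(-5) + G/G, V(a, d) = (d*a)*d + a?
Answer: -41/112 ≈ -0.36607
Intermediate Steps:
V(a, d) = a + a*d² (V(a, d) = (a*d)*d + a = a*d² + a = a + a*d²)
z(G) = ¼ - G/20 (z(G) = (G/(-5) + G/G)/4 = (G*(-⅕) + 1)/4 = (-G/5 + 1)/4 = (1 - G/5)/4 = ¼ - G/20)
F = 41/84 (F = -(-8/3 - 3/4)/7 = -(-8*⅓ - 3*¼)/7 = -(-8/3 - ¾)/7 = -⅐*(-41/12) = 41/84 ≈ 0.48810)
F*z(V(2, 3)) = 41*(¼ - (1 + 3²)/10)/84 = 41*(¼ - (1 + 9)/10)/84 = 41*(¼ - 10/10)/84 = 41*(¼ - 1/20*20)/84 = 41*(¼ - 1)/84 = (41/84)*(-¾) = -41/112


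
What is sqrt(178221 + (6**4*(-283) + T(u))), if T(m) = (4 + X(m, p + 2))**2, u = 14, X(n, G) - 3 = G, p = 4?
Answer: I*sqrt(188378) ≈ 434.03*I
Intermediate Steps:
X(n, G) = 3 + G
T(m) = 169 (T(m) = (4 + (3 + (4 + 2)))**2 = (4 + (3 + 6))**2 = (4 + 9)**2 = 13**2 = 169)
sqrt(178221 + (6**4*(-283) + T(u))) = sqrt(178221 + (6**4*(-283) + 169)) = sqrt(178221 + (1296*(-283) + 169)) = sqrt(178221 + (-366768 + 169)) = sqrt(178221 - 366599) = sqrt(-188378) = I*sqrt(188378)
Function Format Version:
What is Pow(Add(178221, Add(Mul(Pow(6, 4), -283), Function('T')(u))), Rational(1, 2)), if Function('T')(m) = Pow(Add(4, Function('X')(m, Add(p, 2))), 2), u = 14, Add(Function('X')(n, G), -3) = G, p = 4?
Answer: Mul(I, Pow(188378, Rational(1, 2))) ≈ Mul(434.03, I)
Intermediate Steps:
Function('X')(n, G) = Add(3, G)
Function('T')(m) = 169 (Function('T')(m) = Pow(Add(4, Add(3, Add(4, 2))), 2) = Pow(Add(4, Add(3, 6)), 2) = Pow(Add(4, 9), 2) = Pow(13, 2) = 169)
Pow(Add(178221, Add(Mul(Pow(6, 4), -283), Function('T')(u))), Rational(1, 2)) = Pow(Add(178221, Add(Mul(Pow(6, 4), -283), 169)), Rational(1, 2)) = Pow(Add(178221, Add(Mul(1296, -283), 169)), Rational(1, 2)) = Pow(Add(178221, Add(-366768, 169)), Rational(1, 2)) = Pow(Add(178221, -366599), Rational(1, 2)) = Pow(-188378, Rational(1, 2)) = Mul(I, Pow(188378, Rational(1, 2)))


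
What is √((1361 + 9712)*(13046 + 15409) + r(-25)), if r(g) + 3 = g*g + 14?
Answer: √315082851 ≈ 17751.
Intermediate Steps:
r(g) = 11 + g² (r(g) = -3 + (g*g + 14) = -3 + (g² + 14) = -3 + (14 + g²) = 11 + g²)
√((1361 + 9712)*(13046 + 15409) + r(-25)) = √((1361 + 9712)*(13046 + 15409) + (11 + (-25)²)) = √(11073*28455 + (11 + 625)) = √(315082215 + 636) = √315082851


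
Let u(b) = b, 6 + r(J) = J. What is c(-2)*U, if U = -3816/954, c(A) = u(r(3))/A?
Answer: -6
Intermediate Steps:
r(J) = -6 + J
c(A) = -3/A (c(A) = (-6 + 3)/A = -3/A)
U = -4 (U = -3816*1/954 = -4)
c(-2)*U = -3/(-2)*(-4) = -3*(-1/2)*(-4) = (3/2)*(-4) = -6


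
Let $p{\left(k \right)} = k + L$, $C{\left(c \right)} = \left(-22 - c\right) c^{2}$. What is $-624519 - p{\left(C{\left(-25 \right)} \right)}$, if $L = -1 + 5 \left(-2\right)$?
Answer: $-626383$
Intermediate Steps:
$C{\left(c \right)} = c^{2} \left(-22 - c\right)$
$L = -11$ ($L = -1 - 10 = -11$)
$p{\left(k \right)} = -11 + k$ ($p{\left(k \right)} = k - 11 = -11 + k$)
$-624519 - p{\left(C{\left(-25 \right)} \right)} = -624519 - \left(-11 + \left(-25\right)^{2} \left(-22 - -25\right)\right) = -624519 - \left(-11 + 625 \left(-22 + 25\right)\right) = -624519 - \left(-11 + 625 \cdot 3\right) = -624519 - \left(-11 + 1875\right) = -624519 - 1864 = -626383$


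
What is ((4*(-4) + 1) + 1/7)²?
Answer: 10816/49 ≈ 220.73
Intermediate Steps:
((4*(-4) + 1) + 1/7)² = ((-16 + 1) + ⅐)² = (-15 + ⅐)² = (-104/7)² = 10816/49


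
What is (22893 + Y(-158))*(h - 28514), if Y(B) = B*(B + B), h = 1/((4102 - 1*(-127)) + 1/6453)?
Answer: -8094986080690237/3898534 ≈ -2.0764e+9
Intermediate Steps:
h = 6453/27289738 (h = 1/((4102 + 127) + 1/6453) = 1/(4229 + 1/6453) = 1/(27289738/6453) = 6453/27289738 ≈ 0.00023646)
Y(B) = 2*B² (Y(B) = B*(2*B) = 2*B²)
(22893 + Y(-158))*(h - 28514) = (22893 + 2*(-158)²)*(6453/27289738 - 28514) = (22893 + 2*24964)*(-778139582879/27289738) = (22893 + 49928)*(-778139582879/27289738) = 72821*(-778139582879/27289738) = -8094986080690237/3898534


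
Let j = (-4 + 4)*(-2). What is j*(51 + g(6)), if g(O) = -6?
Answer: 0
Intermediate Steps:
j = 0 (j = 0*(-2) = 0)
j*(51 + g(6)) = 0*(51 - 6) = 0*45 = 0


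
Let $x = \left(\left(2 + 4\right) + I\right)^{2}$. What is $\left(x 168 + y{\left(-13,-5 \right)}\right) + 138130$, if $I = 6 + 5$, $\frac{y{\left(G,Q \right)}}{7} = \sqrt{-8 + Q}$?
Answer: $186682 + 7 i \sqrt{13} \approx 1.8668 \cdot 10^{5} + 25.239 i$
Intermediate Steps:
$y{\left(G,Q \right)} = 7 \sqrt{-8 + Q}$
$I = 11$
$x = 289$ ($x = \left(\left(2 + 4\right) + 11\right)^{2} = \left(6 + 11\right)^{2} = 17^{2} = 289$)
$\left(x 168 + y{\left(-13,-5 \right)}\right) + 138130 = \left(289 \cdot 168 + 7 \sqrt{-8 - 5}\right) + 138130 = \left(48552 + 7 \sqrt{-13}\right) + 138130 = \left(48552 + 7 i \sqrt{13}\right) + 138130 = 186682 + 7 i \sqrt{13}$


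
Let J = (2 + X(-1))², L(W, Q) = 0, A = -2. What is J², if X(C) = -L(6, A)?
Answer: 16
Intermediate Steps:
X(C) = 0 (X(C) = -1*0 = 0)
J = 4 (J = (2 + 0)² = 2² = 4)
J² = 4² = 16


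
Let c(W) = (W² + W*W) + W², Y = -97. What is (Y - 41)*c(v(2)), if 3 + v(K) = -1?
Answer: -6624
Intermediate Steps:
v(K) = -4 (v(K) = -3 - 1 = -4)
c(W) = 3*W² (c(W) = (W² + W²) + W² = 2*W² + W² = 3*W²)
(Y - 41)*c(v(2)) = (-97 - 41)*(3*(-4)²) = -414*16 = -138*48 = -6624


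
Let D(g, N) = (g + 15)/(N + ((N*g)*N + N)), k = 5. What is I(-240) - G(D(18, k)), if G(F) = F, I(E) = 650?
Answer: 298967/460 ≈ 649.93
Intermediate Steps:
D(g, N) = (15 + g)/(2*N + g*N²) (D(g, N) = (15 + g)/(N + (g*N² + N)) = (15 + g)/(N + (N + g*N²)) = (15 + g)/(2*N + g*N²))
I(-240) - G(D(18, k)) = 650 - (15 + 18)/(5*(2 + 5*18)) = 650 - 33/(5*(2 + 90)) = 650 - 33/(5*92) = 650 - 1*33/460 = 650 - 33/460 = 298967/460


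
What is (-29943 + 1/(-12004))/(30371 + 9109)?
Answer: -359435773/473917920 ≈ -0.75843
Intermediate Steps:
(-29943 + 1/(-12004))/(30371 + 9109) = (-29943 - 1/12004)/39480 = -359435773/12004*1/39480 = -359435773/473917920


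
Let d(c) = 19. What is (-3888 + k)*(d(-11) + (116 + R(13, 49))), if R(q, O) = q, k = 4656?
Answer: 113664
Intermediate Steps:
(-3888 + k)*(d(-11) + (116 + R(13, 49))) = (-3888 + 4656)*(19 + (116 + 13)) = 768*(19 + 129) = 768*148 = 113664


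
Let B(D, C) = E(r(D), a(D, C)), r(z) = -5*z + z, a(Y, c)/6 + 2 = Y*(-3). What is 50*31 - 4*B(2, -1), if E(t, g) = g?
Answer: 1742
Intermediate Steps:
a(Y, c) = -12 - 18*Y (a(Y, c) = -12 + 6*(Y*(-3)) = -12 + 6*(-3*Y) = -12 - 18*Y)
r(z) = -4*z
B(D, C) = -12 - 18*D
50*31 - 4*B(2, -1) = 50*31 - 4*(-12 - 18*2) = 1550 - 4*(-12 - 36) = 1550 - 4*(-48) = 1550 + 192 = 1742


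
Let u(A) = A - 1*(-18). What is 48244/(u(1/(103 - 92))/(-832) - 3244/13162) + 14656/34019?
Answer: -98848871156573504/549548471097 ≈ -1.7987e+5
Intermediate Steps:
u(A) = 18 + A (u(A) = A + 18 = 18 + A)
48244/(u(1/(103 - 92))/(-832) - 3244/13162) + 14656/34019 = 48244/((18 + 1/(103 - 92))/(-832) - 3244/13162) + 14656/34019 = 48244/((18 + 1/11)*(-1/832) - 3244*1/13162) + 14656*(1/34019) = 48244/((18 + 1/11)*(-1/832) - 1622/6581) + 14656/34019 = 48244/((199/11)*(-1/832) - 1622/6581) + 14656/34019 = 48244/(-199/9152 - 1622/6581) + 14656/34019 = 48244/(-16154163/60229312) + 14656/34019 = 48244*(-60229312/16154163) + 14656/34019 = -2905702928128/16154163 + 14656/34019 = -98848871156573504/549548471097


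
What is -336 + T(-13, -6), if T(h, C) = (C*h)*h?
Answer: -1350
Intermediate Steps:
T(h, C) = C*h²
-336 + T(-13, -6) = -336 - 6*(-13)² = -336 - 6*169 = -336 - 1014 = -1350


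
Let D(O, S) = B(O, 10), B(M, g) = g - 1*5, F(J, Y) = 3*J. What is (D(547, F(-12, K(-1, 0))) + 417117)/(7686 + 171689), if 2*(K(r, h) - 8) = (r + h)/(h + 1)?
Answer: 417122/179375 ≈ 2.3254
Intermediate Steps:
K(r, h) = 8 + (h + r)/(2*(1 + h)) (K(r, h) = 8 + ((r + h)/(h + 1))/2 = 8 + ((h + r)/(1 + h))/2 = 8 + (h + r)/(2*(1 + h)))
B(M, g) = -5 + g (B(M, g) = g - 5 = -5 + g)
D(O, S) = 5 (D(O, S) = -5 + 10 = 5)
(D(547, F(-12, K(-1, 0))) + 417117)/(7686 + 171689) = (5 + 417117)/(7686 + 171689) = 417122/179375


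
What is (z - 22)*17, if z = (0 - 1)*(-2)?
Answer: -340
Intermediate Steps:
z = 2 (z = -1*(-2) = 2)
(z - 22)*17 = (2 - 22)*17 = -20*17 = -340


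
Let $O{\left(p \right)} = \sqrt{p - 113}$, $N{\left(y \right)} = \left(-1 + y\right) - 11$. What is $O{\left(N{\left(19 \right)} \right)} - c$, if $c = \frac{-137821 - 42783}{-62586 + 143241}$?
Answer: $\frac{180604}{80655} + i \sqrt{106} \approx 2.2392 + 10.296 i$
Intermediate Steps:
$N{\left(y \right)} = -12 + y$ ($N{\left(y \right)} = \left(-1 + y\right) - 11 = -12 + y$)
$O{\left(p \right)} = \sqrt{-113 + p}$
$c = - \frac{180604}{80655} \approx -2.2392$
$O{\left(N{\left(19 \right)} \right)} - c = \sqrt{-113 + \left(-12 + 19\right)} - - \frac{180604}{80655} = \sqrt{-113 + 7} + \frac{180604}{80655} = \sqrt{-106} + \frac{180604}{80655} = i \sqrt{106} + \frac{180604}{80655} = \frac{180604}{80655} + i \sqrt{106}$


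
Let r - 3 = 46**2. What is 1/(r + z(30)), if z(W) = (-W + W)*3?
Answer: 1/2119 ≈ 0.00047192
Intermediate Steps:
z(W) = 0 (z(W) = 0*3 = 0)
r = 2119 (r = 3 + 46**2 = 3 + 2116 = 2119)
1/(r + z(30)) = 1/(2119 + 0) = 1/2119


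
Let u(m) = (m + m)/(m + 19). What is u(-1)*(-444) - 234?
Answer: -554/3 ≈ -184.67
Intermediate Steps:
u(m) = 2*m/(19 + m) (u(m) = (2*m)/(19 + m) = 2*m/(19 + m))
u(-1)*(-444) - 234 = (2*(-1)/(19 - 1))*(-444) - 234 = (2*(-1)/18)*(-444) - 234 = (2*(-1)*(1/18))*(-444) - 234 = -⅑*(-444) - 234 = 148/3 - 234 = -554/3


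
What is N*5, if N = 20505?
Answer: 102525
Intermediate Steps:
N*5 = 20505*5 = 102525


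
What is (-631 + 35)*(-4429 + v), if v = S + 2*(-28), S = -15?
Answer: 2682000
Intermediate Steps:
v = -71 (v = -15 + 2*(-28) = -15 - 56 = -71)
(-631 + 35)*(-4429 + v) = (-631 + 35)*(-4429 - 71) = -596*(-4500) = 2682000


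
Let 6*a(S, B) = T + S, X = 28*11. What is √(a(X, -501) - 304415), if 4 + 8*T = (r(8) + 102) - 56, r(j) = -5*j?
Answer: I*√4869818/4 ≈ 551.69*I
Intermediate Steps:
X = 308
T = ¼ (T = -½ + ((-5*8 + 102) - 56)/8 = -½ + ((-40 + 102) - 56)/8 = -½ + (62 - 56)/8 = -½ + (⅛)*6 = -½ + ¾ = ¼ ≈ 0.25000)
a(S, B) = 1/24 + S/6 (a(S, B) = (¼ + S)/6 = 1/24 + S/6)
√(a(X, -501) - 304415) = √((1/24 + (⅙)*308) - 304415) = √((1/24 + 154/3) - 304415) = √(411/8 - 304415) = √(-2434909/8) = I*√4869818/4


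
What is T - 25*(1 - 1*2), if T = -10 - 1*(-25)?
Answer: 40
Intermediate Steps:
T = 15 (T = -10 + 25 = 15)
T - 25*(1 - 1*2) = 15 - 25*(1 - 1*2) = 15 - 25*(1 - 2) = 15 - 25*(-1) = 15 + 25 = 40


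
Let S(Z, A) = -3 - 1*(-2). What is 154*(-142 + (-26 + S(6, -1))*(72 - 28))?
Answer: -204820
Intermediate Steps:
S(Z, A) = -1 (S(Z, A) = -3 + 2 = -1)
154*(-142 + (-26 + S(6, -1))*(72 - 28)) = 154*(-142 + (-26 - 1)*(72 - 28)) = 154*(-142 - 27*44) = 154*(-142 - 1188) = 154*(-1330) = -204820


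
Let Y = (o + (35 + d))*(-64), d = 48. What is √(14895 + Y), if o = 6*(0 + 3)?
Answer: √8431 ≈ 91.820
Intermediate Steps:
o = 18 (o = 6*3 = 18)
Y = -6464 (Y = (18 + (35 + 48))*(-64) = (18 + 83)*(-64) = 101*(-64) = -6464)
√(14895 + Y) = √(14895 - 6464) = √8431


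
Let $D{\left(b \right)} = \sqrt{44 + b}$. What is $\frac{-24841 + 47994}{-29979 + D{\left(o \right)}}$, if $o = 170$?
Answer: $- \frac{694103787}{898740227} - \frac{23153 \sqrt{214}}{898740227} \approx -0.77268$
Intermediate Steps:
$\frac{-24841 + 47994}{-29979 + D{\left(o \right)}} = \frac{-24841 + 47994}{-29979 + \sqrt{44 + 170}} = \frac{23153}{-29979 + \sqrt{214}}$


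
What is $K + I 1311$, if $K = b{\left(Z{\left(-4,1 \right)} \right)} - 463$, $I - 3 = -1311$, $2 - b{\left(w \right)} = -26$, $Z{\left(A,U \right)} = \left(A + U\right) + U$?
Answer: $-1715223$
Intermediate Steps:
$Z{\left(A,U \right)} = A + 2 U$
$b{\left(w \right)} = 28$ ($b{\left(w \right)} = 2 - -26 = 2 + 26 = 28$)
$I = -1308$ ($I = 3 - 1311 = -1308$)
$K = -435$ ($K = 28 - 463 = -435$)
$K + I 1311 = -435 - 1714788 = -1715223$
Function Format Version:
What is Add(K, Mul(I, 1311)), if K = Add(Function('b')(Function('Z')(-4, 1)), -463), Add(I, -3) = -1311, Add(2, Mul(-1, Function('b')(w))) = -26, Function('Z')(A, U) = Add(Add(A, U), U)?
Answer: -1715223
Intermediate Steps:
Function('Z')(A, U) = Add(A, Mul(2, U))
Function('b')(w) = 28 (Function('b')(w) = Add(2, Mul(-1, -26)) = Add(2, 26) = 28)
I = -1308 (I = Add(3, -1311) = -1308)
K = -435 (K = Add(28, -463) = -435)
Add(K, Mul(I, 1311)) = Add(-435, Mul(-1308, 1311)) = Add(-435, -1714788) = -1715223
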